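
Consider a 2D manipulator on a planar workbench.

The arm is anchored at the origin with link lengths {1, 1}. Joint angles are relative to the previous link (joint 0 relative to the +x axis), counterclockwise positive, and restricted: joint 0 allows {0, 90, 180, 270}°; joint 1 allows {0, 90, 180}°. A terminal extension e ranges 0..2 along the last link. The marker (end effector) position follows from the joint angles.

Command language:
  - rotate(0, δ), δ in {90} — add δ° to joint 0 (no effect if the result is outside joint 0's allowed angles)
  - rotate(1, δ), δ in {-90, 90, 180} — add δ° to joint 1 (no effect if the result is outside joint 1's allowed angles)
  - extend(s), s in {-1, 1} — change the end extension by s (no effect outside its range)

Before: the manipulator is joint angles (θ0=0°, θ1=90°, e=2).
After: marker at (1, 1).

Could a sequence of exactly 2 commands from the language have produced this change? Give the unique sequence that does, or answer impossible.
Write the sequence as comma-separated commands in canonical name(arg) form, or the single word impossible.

from: joint angles (θ0=0°, θ1=90°, e=2)
step 1 (extend(-1)): joint angles (θ0=0°, θ1=90°, e=1)
step 2 (extend(-1)): joint angles (θ0=0°, θ1=90°, e=0)
all 36 alternatives checked — unique.

extend(-1), extend(-1)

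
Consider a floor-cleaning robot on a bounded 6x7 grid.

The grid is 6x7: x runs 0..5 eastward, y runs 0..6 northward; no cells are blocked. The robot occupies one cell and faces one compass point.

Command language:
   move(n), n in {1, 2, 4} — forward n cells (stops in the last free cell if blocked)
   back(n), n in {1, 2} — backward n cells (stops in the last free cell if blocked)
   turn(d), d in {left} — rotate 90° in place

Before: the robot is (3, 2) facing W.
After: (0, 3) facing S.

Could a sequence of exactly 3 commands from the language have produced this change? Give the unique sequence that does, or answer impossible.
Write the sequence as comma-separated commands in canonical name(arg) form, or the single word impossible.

move(4), turn(left), back(1)

key: move(4) runs into the grid edge before its full distance
begin: (3, 2) facing W
1. move(4) → (0, 2) facing W
2. turn(left) → (0, 2) facing S
3. back(1) → (0, 3) facing S
uniquely the one of 216 3-step routes that fits.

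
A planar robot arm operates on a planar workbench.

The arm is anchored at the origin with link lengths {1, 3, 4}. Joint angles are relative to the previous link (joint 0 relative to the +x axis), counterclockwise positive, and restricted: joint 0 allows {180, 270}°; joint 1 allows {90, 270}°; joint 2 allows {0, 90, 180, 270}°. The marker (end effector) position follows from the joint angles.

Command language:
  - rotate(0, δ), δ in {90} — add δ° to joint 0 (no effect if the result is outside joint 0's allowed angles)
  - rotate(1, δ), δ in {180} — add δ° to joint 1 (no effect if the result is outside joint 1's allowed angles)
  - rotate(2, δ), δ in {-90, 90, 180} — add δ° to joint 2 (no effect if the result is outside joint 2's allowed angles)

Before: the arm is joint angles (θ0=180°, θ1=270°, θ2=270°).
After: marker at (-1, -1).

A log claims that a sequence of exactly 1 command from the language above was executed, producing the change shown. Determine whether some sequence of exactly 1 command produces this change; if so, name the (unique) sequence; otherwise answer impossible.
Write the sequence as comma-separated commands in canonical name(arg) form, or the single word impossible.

initial: joint angles (θ0=180°, θ1=270°, θ2=270°)
1. rotate(2, -90) → joint angles (θ0=180°, θ1=270°, θ2=180°)
all 5 alternatives checked — unique.

rotate(2, -90)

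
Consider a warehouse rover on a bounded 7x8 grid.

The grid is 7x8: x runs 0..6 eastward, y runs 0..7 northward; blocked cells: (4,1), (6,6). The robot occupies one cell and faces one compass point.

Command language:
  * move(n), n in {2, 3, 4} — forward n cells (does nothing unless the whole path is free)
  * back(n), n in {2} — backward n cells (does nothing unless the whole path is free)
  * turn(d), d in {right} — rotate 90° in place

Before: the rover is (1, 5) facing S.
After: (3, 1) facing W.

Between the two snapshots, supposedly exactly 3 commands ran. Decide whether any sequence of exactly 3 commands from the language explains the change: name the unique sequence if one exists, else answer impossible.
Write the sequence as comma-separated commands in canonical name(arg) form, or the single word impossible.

move(4), turn(right), back(2)

key: order matters: swapping move(4) and back(2) lands elsewhere
start: (1, 5) facing S
step 1 (move(4)): (1, 1) facing S
step 2 (turn(right)): (1, 1) facing W
step 3 (back(2)): (3, 1) facing W
no other 3-command option fits: unique.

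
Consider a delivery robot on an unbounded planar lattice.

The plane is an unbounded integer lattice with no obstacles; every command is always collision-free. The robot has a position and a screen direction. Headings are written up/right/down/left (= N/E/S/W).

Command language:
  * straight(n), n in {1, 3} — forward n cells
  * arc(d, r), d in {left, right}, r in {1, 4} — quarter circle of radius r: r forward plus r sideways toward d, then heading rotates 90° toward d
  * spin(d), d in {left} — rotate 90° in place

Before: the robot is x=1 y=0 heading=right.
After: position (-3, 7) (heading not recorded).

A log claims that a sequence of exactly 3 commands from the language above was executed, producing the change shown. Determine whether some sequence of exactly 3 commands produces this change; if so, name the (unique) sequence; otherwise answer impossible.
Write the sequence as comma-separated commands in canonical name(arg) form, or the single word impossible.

key: order matters: swapping spin(left) and arc(left, 4) lands elsewhere
start: x=1 y=0 heading=right
step 1 (spin(left)): x=1 y=0 heading=up
step 2 (straight(3)): x=1 y=3 heading=up
step 3 (arc(left, 4)): x=-3 y=7 heading=left
all 343 alternatives checked — unique.

spin(left), straight(3), arc(left, 4)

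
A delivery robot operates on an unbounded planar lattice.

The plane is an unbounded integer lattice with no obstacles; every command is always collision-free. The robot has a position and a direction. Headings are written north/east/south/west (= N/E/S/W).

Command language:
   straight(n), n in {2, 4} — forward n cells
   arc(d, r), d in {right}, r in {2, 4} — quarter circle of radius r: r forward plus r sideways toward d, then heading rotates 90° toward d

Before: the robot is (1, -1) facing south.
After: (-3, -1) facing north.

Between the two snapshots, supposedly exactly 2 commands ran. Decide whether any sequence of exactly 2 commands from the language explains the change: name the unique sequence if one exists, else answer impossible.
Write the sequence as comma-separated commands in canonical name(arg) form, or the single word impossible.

arc(right, 2), arc(right, 2)

key: cell and facing (now N) both changed — the 2 commands mix motion and turning
t0: (1, -1) facing south
1. arc(right, 2) → (-1, -3) facing west
2. arc(right, 2) → (-3, -1) facing north
no rival 2-sequence matches.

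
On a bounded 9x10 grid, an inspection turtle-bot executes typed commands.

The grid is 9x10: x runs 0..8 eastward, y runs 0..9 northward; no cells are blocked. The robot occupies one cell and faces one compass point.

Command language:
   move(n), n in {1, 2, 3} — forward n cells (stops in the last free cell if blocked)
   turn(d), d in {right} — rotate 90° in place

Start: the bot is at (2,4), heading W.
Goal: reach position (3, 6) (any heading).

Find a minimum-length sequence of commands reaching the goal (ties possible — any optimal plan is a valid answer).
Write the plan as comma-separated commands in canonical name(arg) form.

turn(right), move(2), turn(right), move(1)

from: at (2,4), heading W
step 1 (turn(right)): at (2,4), heading N
step 2 (move(2)): at (2,6), heading N
step 3 (turn(right)): at (2,6), heading E
step 4 (move(1)): at (3,6), heading E
shorter routes all fall short; 4 is best.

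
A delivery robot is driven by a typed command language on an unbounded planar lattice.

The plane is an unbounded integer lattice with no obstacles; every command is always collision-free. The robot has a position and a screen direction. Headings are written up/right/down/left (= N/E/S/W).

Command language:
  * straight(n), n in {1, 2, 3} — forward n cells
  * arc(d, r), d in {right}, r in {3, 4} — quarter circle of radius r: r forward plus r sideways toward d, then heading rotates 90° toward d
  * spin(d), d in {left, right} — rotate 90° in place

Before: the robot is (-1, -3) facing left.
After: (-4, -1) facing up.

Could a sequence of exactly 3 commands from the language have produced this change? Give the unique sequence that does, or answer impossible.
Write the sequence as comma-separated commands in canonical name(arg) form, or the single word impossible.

straight(3), spin(right), straight(2)

key: order matters: swapping straight(3) and straight(2) lands elsewhere
t0: (-1, -3) facing left
step 1 (straight(3)): (-4, -3) facing left
step 2 (spin(right)): (-4, -3) facing up
step 3 (straight(2)): (-4, -1) facing up
no rival 3-sequence matches.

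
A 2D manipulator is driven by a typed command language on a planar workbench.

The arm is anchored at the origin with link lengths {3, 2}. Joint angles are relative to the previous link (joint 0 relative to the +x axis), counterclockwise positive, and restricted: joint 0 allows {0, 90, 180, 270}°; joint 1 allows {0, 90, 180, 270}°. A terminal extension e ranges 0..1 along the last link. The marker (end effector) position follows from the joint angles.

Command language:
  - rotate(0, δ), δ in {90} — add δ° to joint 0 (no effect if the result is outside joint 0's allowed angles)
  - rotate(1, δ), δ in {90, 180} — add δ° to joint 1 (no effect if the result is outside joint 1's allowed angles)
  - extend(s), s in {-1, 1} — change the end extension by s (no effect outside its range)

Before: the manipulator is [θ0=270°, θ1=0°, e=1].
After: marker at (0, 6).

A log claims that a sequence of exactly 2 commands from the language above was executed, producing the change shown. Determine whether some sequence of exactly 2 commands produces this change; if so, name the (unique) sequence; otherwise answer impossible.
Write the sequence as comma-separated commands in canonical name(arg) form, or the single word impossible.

rotate(0, 90), rotate(0, 90)

begin: [θ0=270°, θ1=0°, e=1]
1. rotate(0, 90) → [θ0=0°, θ1=0°, e=1]
2. rotate(0, 90) → [θ0=90°, θ1=0°, e=1]
uniquely the one of 25 2-step routes that fits.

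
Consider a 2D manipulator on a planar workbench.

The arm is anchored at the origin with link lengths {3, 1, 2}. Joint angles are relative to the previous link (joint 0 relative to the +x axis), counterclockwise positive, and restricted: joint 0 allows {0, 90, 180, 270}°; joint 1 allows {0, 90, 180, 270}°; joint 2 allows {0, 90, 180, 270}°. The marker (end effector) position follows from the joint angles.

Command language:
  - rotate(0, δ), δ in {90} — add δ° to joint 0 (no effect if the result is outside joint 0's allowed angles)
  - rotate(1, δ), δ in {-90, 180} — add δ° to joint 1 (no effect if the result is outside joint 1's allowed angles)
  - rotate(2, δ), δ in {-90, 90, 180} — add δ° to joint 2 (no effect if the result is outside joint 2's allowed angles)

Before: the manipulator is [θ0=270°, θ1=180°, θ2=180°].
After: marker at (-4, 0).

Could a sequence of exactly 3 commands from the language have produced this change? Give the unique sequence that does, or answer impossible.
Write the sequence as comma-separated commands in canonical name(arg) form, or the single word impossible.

rotate(0, 90), rotate(0, 90), rotate(0, 90)

initial: [θ0=270°, θ1=180°, θ2=180°]
[1] after rotate(0, 90): [θ0=0°, θ1=180°, θ2=180°]
[2] after rotate(0, 90): [θ0=90°, θ1=180°, θ2=180°]
[3] after rotate(0, 90): [θ0=180°, θ1=180°, θ2=180°]
no other 3-command option fits: unique.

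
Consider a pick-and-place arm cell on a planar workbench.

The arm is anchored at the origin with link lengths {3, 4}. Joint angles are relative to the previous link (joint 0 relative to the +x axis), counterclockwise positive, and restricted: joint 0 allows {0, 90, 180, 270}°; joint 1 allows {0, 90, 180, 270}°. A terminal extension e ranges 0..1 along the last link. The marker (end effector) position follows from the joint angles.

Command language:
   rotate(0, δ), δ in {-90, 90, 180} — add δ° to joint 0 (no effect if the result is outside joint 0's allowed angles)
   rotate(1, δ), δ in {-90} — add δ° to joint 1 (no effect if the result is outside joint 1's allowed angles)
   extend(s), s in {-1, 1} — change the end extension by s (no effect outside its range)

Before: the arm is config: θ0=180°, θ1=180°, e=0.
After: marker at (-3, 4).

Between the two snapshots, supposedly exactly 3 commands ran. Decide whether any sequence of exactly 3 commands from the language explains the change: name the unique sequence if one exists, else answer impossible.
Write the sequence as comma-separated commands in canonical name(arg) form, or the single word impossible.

rotate(1, -90), rotate(1, -90), rotate(1, -90)

t0: config: θ0=180°, θ1=180°, e=0
1. rotate(1, -90) → config: θ0=180°, θ1=90°, e=0
2. rotate(1, -90) → config: θ0=180°, θ1=0°, e=0
3. rotate(1, -90) → config: θ0=180°, θ1=270°, e=0
all 216 alternatives checked — unique.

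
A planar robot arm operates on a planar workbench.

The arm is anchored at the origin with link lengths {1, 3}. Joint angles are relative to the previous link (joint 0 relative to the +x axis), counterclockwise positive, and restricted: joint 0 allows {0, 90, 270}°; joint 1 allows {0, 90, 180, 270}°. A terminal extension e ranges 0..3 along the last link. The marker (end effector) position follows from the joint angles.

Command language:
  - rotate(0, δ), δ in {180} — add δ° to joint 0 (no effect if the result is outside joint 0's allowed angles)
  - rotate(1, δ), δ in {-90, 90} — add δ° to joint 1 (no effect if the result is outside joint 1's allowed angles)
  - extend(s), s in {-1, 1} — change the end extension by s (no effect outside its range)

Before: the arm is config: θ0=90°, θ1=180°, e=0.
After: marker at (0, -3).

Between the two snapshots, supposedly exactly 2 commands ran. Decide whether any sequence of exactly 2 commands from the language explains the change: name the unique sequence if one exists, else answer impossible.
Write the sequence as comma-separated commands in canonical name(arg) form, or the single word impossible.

extend(-1), extend(1)

key: order matters: swapping extend(-1) and extend(1) lands elsewhere
t0: config: θ0=90°, θ1=180°, e=0
[1] after extend(-1): config: θ0=90°, θ1=180°, e=0
[2] after extend(1): config: θ0=90°, θ1=180°, e=1
uniquely the one of 25 2-step routes that fits.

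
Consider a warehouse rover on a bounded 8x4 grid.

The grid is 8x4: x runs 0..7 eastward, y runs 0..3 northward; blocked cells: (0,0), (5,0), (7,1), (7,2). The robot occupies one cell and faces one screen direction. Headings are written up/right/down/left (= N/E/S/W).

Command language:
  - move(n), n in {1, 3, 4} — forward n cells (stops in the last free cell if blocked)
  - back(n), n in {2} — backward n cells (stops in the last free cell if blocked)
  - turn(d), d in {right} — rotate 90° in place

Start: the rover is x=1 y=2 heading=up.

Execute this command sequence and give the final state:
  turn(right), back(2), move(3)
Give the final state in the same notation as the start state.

x=3 y=2 heading=right

from: x=1 y=2 heading=up
1. turn(right) → x=1 y=2 heading=right
2. back(2) → x=0 y=2 heading=right
3. move(3) → x=3 y=2 heading=right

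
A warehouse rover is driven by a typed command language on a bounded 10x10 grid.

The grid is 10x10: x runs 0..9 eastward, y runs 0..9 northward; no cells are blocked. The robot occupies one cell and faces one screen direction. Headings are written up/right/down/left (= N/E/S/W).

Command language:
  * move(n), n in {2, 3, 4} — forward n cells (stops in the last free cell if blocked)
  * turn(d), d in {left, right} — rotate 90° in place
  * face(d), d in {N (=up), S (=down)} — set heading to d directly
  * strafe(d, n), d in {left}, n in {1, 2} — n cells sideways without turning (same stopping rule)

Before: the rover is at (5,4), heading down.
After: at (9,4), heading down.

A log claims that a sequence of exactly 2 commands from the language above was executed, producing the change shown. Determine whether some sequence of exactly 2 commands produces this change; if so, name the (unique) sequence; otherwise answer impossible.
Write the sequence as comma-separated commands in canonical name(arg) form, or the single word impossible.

key: still facing S at the end — nothing in the sequence rotates
from: at (5,4), heading down
step 1 (strafe(left, 2)): at (7,4), heading down
step 2 (strafe(left, 2)): at (9,4), heading down
no other 2-command option fits: unique.

strafe(left, 2), strafe(left, 2)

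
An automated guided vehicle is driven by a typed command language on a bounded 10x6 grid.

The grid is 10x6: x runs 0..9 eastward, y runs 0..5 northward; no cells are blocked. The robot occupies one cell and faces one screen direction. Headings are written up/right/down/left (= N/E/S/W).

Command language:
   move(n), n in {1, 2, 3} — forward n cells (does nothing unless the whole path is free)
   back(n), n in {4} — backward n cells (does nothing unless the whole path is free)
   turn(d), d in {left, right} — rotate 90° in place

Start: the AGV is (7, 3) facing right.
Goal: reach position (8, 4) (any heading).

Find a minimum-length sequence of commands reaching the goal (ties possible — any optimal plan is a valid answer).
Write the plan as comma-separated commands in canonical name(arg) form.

move(1), turn(left), move(1)

start: (7, 3) facing right
step 1 (move(1)): (8, 3) facing right
step 2 (turn(left)): (8, 3) facing up
step 3 (move(1)): (8, 4) facing up
no 2-step plan works, so 3 is optimal.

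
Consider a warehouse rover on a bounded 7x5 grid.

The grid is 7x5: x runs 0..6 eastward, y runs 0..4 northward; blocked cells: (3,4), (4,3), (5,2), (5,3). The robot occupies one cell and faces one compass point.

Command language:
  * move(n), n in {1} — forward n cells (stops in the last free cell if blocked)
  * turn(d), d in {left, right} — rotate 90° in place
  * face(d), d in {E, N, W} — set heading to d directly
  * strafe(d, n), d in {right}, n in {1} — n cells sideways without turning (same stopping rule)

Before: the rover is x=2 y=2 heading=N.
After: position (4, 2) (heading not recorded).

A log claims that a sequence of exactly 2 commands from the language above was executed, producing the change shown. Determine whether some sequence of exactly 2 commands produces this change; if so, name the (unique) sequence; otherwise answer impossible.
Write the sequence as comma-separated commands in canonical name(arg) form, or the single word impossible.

start: x=2 y=2 heading=N
1. strafe(right, 1) → x=3 y=2 heading=N
2. strafe(right, 1) → x=4 y=2 heading=N
all 49 alternatives checked — unique.

strafe(right, 1), strafe(right, 1)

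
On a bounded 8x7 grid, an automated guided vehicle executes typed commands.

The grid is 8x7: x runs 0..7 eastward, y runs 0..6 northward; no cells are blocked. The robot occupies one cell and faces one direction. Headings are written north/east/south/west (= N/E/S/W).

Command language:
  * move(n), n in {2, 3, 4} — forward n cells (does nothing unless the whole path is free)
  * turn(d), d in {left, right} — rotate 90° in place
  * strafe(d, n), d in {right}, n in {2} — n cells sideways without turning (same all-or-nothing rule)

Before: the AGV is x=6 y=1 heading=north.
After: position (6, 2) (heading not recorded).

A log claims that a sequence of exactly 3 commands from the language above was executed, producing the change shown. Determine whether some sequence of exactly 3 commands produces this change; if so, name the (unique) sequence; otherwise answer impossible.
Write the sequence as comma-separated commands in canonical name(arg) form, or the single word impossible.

move(3), turn(right), strafe(right, 2)

key: running strafe(right, 2) before move(3) would end elsewhere — order is forced
from: x=6 y=1 heading=north
[1] after move(3): x=6 y=4 heading=north
[2] after turn(right): x=6 y=4 heading=east
[3] after strafe(right, 2): x=6 y=2 heading=east
all 216 alternatives checked — unique.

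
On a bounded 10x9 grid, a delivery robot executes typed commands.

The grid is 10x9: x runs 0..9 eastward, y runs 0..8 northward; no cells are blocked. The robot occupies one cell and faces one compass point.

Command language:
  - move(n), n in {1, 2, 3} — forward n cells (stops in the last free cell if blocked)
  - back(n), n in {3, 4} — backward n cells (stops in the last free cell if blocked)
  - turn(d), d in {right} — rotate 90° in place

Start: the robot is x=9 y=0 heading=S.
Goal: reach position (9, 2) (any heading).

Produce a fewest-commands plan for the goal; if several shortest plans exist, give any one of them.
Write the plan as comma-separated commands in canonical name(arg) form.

start: x=9 y=0 heading=S
t=1 back(3) ⇒ x=9 y=3 heading=S
t=2 move(1) ⇒ x=9 y=2 heading=S
minimal: 2 command(s), checked below 2.

back(3), move(1)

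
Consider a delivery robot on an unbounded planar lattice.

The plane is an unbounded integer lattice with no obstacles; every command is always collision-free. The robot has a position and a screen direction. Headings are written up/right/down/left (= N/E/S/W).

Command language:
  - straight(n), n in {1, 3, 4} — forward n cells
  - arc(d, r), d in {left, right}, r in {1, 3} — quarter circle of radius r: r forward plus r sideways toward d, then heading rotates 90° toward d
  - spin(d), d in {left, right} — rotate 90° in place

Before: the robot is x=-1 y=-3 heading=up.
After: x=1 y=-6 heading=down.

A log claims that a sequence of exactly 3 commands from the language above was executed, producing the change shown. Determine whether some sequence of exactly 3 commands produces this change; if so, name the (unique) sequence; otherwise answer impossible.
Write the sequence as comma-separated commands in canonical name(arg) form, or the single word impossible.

key: cell and facing (now S) both changed — the 3 commands mix motion and turning
t0: x=-1 y=-3 heading=up
step 1 (arc(right, 1)): x=0 y=-2 heading=right
step 2 (arc(right, 1)): x=1 y=-3 heading=down
step 3 (straight(3)): x=1 y=-6 heading=down
no other 3-command option fits: unique.

arc(right, 1), arc(right, 1), straight(3)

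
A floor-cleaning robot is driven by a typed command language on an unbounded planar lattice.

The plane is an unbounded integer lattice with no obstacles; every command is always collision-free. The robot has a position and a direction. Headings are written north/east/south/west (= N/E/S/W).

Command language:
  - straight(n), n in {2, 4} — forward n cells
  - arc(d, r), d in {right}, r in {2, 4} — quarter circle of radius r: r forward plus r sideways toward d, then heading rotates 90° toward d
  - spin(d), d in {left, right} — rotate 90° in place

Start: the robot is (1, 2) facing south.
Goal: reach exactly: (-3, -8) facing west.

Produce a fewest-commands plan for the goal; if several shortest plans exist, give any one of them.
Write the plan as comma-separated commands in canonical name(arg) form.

initial: (1, 2) facing south
t=1 straight(2) ⇒ (1, 0) facing south
t=2 straight(4) ⇒ (1, -4) facing south
t=3 arc(right, 4) ⇒ (-3, -8) facing west
minimal: 3 command(s), checked below 3.

straight(2), straight(4), arc(right, 4)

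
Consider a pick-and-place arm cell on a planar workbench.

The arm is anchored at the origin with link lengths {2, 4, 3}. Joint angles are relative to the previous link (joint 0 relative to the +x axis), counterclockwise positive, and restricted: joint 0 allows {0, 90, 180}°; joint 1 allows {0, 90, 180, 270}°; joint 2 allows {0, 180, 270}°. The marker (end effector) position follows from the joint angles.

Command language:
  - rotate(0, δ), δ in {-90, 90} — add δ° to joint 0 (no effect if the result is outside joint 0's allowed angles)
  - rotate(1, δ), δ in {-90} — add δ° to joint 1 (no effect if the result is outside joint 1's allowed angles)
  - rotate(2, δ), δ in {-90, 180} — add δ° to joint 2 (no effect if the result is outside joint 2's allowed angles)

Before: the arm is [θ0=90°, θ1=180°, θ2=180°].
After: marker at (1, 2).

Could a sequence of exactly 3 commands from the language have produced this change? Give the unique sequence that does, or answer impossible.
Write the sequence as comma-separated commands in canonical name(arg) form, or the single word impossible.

rotate(1, -90), rotate(1, -90), rotate(1, -90)

from: [θ0=90°, θ1=180°, θ2=180°]
t=1 rotate(1, -90) ⇒ [θ0=90°, θ1=90°, θ2=180°]
t=2 rotate(1, -90) ⇒ [θ0=90°, θ1=0°, θ2=180°]
t=3 rotate(1, -90) ⇒ [θ0=90°, θ1=270°, θ2=180°]
no other 3-command option fits: unique.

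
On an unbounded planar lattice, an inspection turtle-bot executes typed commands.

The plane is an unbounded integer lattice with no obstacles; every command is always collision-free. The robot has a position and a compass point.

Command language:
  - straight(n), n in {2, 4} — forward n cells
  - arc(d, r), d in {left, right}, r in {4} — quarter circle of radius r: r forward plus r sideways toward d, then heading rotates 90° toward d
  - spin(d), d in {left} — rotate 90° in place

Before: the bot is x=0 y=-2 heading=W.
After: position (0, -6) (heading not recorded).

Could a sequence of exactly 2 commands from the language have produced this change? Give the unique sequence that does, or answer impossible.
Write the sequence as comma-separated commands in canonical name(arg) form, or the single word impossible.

key: order matters: swapping spin(left) and straight(4) lands elsewhere
start: x=0 y=-2 heading=W
step 1 (spin(left)): x=0 y=-2 heading=S
step 2 (straight(4)): x=0 y=-6 heading=S
no rival 2-sequence matches.

spin(left), straight(4)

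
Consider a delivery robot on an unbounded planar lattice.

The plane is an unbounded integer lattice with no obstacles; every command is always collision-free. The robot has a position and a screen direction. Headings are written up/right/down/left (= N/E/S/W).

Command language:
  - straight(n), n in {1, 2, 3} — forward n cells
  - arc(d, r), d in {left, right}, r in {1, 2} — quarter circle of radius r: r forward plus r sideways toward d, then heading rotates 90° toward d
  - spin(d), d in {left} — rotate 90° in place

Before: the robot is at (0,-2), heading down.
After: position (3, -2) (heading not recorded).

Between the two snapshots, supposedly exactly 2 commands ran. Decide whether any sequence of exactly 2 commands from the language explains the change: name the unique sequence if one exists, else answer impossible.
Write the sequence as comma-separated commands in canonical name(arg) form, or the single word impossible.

key: order matters: swapping spin(left) and straight(3) lands elsewhere
from: at (0,-2), heading down
1. spin(left) → at (0,-2), heading right
2. straight(3) → at (3,-2), heading right
no other 2-command option fits: unique.

spin(left), straight(3)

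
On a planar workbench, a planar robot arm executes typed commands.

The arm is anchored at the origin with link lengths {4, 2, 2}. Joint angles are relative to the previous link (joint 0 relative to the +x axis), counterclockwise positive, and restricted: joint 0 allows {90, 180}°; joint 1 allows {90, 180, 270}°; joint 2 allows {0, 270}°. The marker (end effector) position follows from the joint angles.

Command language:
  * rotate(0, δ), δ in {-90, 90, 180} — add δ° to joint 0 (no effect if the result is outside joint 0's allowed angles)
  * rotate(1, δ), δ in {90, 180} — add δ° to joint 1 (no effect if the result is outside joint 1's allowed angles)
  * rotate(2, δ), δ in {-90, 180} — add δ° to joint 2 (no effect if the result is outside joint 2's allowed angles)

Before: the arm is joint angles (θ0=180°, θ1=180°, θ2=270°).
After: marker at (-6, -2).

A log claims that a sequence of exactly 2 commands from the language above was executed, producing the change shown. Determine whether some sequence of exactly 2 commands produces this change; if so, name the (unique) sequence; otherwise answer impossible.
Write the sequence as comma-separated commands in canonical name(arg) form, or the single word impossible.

key: running rotate(1, 180) before rotate(1, 90) would end elsewhere — order is forced
initial: joint angles (θ0=180°, θ1=180°, θ2=270°)
[1] after rotate(1, 90): joint angles (θ0=180°, θ1=270°, θ2=270°)
[2] after rotate(1, 180): joint angles (θ0=180°, θ1=90°, θ2=270°)
uniquely the one of 49 2-step routes that fits.

rotate(1, 90), rotate(1, 180)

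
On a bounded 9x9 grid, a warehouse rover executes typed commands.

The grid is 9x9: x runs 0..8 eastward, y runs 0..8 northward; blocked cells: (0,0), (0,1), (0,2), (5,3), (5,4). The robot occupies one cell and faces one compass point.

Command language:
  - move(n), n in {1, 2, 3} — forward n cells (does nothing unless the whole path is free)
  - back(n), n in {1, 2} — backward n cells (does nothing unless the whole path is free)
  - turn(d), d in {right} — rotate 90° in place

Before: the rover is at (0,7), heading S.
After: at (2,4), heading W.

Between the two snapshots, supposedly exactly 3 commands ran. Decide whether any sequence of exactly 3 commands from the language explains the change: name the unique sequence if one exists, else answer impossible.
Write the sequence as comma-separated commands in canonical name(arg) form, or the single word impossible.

move(3), turn(right), back(2)

key: running back(2) before move(3) would end elsewhere — order is forced
from: at (0,7), heading S
[1] after move(3): at (0,4), heading S
[2] after turn(right): at (0,4), heading W
[3] after back(2): at (2,4), heading W
no rival 3-sequence matches.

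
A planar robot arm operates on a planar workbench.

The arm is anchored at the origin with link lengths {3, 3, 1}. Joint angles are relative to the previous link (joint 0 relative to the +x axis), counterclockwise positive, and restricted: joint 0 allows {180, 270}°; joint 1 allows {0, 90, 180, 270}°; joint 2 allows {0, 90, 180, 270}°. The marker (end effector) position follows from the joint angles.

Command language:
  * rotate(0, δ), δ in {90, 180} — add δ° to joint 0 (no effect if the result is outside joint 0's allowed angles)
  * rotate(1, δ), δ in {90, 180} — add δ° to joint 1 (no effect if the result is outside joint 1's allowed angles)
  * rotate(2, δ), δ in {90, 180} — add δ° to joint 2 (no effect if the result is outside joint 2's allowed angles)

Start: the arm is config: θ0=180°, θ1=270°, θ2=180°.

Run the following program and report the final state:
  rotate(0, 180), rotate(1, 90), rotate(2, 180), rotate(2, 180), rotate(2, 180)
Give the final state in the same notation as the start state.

config: θ0=180°, θ1=0°, θ2=0°

begin: config: θ0=180°, θ1=270°, θ2=180°
1. rotate(0, 180) → config: θ0=180°, θ1=270°, θ2=180°
2. rotate(1, 90) → config: θ0=180°, θ1=0°, θ2=180°
3. rotate(2, 180) → config: θ0=180°, θ1=0°, θ2=0°
4. rotate(2, 180) → config: θ0=180°, θ1=0°, θ2=180°
5. rotate(2, 180) → config: θ0=180°, θ1=0°, θ2=0°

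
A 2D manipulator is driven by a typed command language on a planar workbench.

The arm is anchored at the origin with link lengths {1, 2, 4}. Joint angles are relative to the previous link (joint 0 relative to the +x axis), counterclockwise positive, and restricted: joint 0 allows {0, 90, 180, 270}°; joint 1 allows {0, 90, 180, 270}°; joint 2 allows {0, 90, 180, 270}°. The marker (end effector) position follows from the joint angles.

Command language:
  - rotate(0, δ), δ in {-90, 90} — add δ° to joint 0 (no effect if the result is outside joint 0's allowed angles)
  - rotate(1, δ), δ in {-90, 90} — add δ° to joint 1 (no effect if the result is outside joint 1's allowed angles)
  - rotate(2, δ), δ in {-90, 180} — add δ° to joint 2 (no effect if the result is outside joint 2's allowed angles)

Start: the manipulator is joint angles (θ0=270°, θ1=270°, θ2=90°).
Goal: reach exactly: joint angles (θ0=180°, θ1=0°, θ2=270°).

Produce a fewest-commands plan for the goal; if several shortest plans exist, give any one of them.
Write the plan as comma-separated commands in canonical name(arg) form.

rotate(0, -90), rotate(2, 180), rotate(1, 90)

start: joint angles (θ0=270°, θ1=270°, θ2=90°)
[1] after rotate(0, -90): joint angles (θ0=180°, θ1=270°, θ2=90°)
[2] after rotate(2, 180): joint angles (θ0=180°, θ1=270°, θ2=270°)
[3] after rotate(1, 90): joint angles (θ0=180°, θ1=0°, θ2=270°)
shorter routes all fall short; 3 is best.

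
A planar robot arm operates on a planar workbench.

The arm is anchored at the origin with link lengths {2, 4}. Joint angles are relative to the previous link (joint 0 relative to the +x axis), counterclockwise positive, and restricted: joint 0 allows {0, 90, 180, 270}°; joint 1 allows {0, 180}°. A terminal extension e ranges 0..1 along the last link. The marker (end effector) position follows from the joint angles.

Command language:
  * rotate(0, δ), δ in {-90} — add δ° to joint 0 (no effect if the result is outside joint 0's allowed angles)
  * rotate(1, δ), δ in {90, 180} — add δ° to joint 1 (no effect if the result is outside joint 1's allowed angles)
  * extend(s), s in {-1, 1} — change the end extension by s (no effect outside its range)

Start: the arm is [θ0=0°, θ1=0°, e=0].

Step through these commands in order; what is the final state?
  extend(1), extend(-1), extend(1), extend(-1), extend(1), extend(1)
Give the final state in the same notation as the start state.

initial: [θ0=0°, θ1=0°, e=0]
step 1 (extend(1)): [θ0=0°, θ1=0°, e=1]
step 2 (extend(-1)): [θ0=0°, θ1=0°, e=0]
step 3 (extend(1)): [θ0=0°, θ1=0°, e=1]
step 4 (extend(-1)): [θ0=0°, θ1=0°, e=0]
step 5 (extend(1)): [θ0=0°, θ1=0°, e=1]
step 6 (extend(1)): [θ0=0°, θ1=0°, e=1]

[θ0=0°, θ1=0°, e=1]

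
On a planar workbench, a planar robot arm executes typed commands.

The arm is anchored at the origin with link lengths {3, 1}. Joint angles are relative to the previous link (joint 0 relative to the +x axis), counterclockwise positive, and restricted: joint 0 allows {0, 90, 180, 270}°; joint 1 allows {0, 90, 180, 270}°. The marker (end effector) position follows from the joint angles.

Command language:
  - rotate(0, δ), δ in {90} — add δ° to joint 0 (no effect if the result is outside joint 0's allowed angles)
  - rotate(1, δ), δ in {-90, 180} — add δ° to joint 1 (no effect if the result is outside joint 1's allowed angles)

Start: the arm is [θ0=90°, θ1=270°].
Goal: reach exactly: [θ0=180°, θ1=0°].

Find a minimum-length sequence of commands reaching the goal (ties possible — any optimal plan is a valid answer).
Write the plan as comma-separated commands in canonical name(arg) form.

rotate(1, -90), rotate(1, 180), rotate(0, 90)

initial: [θ0=90°, θ1=270°]
t=1 rotate(1, -90) ⇒ [θ0=90°, θ1=180°]
t=2 rotate(1, 180) ⇒ [θ0=90°, θ1=0°]
t=3 rotate(0, 90) ⇒ [θ0=180°, θ1=0°]
shorter routes all fall short; 3 is best.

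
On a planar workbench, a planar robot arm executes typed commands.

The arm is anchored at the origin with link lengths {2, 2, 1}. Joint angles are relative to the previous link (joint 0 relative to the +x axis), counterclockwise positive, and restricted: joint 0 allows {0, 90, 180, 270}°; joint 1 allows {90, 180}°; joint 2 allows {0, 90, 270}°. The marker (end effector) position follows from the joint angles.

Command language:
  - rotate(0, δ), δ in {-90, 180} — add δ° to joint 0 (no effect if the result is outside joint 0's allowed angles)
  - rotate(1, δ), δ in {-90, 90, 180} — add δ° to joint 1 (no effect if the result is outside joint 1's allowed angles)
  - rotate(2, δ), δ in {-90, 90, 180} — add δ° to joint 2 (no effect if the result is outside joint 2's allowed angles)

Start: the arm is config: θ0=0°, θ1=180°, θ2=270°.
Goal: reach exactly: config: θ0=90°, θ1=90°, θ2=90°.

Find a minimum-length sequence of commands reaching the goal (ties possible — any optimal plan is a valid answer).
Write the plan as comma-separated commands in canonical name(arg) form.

t0: config: θ0=0°, θ1=180°, θ2=270°
t=1 rotate(0, -90) ⇒ config: θ0=270°, θ1=180°, θ2=270°
t=2 rotate(2, 180) ⇒ config: θ0=270°, θ1=180°, θ2=90°
t=3 rotate(0, 180) ⇒ config: θ0=90°, θ1=180°, θ2=90°
t=4 rotate(1, -90) ⇒ config: θ0=90°, θ1=90°, θ2=90°
nothing shorter than 4 reaches the goal.

rotate(0, -90), rotate(2, 180), rotate(0, 180), rotate(1, -90)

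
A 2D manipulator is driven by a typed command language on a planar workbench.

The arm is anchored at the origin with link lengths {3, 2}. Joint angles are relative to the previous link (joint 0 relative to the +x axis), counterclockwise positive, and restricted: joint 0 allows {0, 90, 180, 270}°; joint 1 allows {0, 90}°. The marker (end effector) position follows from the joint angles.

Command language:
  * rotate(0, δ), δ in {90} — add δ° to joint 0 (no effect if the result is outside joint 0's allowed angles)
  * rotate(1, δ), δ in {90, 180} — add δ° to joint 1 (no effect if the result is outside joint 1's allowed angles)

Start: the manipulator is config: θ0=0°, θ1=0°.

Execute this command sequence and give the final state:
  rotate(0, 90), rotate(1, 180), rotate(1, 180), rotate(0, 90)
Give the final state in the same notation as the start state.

from: config: θ0=0°, θ1=0°
t=1 rotate(0, 90) ⇒ config: θ0=90°, θ1=0°
t=2 rotate(1, 180) ⇒ config: θ0=90°, θ1=0°
t=3 rotate(1, 180) ⇒ config: θ0=90°, θ1=0°
t=4 rotate(0, 90) ⇒ config: θ0=180°, θ1=0°

config: θ0=180°, θ1=0°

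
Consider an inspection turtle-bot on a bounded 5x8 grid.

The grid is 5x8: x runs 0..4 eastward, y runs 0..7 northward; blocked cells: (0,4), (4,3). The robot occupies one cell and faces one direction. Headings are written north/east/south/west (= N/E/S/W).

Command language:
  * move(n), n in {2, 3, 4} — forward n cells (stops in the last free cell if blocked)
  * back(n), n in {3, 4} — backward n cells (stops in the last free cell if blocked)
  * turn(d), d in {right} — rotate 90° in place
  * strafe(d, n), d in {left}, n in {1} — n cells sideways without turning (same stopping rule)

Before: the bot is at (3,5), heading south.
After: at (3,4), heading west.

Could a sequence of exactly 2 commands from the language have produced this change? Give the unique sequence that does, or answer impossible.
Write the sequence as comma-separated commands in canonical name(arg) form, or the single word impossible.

turn(right), strafe(left, 1)

key: cell and facing (now W) both changed — the 2 commands mix motion and turning
t0: at (3,5), heading south
[1] after turn(right): at (3,5), heading west
[2] after strafe(left, 1): at (3,4), heading west
no other 2-command option fits: unique.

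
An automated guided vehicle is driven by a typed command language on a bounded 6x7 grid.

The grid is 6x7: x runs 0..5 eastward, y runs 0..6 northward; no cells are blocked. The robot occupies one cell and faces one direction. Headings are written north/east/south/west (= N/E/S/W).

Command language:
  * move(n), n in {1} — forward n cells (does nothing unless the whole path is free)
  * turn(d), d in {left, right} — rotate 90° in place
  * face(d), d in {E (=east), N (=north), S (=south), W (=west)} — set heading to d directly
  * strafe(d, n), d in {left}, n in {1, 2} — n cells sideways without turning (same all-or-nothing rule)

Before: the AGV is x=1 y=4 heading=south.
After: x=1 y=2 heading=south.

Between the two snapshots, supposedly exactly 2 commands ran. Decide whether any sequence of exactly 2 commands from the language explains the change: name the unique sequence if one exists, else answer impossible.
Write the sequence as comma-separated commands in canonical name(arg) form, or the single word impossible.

move(1), move(1)

key: heading stays S — no command in the sequence turns
begin: x=1 y=4 heading=south
[1] after move(1): x=1 y=3 heading=south
[2] after move(1): x=1 y=2 heading=south
uniquely the one of 81 2-step routes that fits.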